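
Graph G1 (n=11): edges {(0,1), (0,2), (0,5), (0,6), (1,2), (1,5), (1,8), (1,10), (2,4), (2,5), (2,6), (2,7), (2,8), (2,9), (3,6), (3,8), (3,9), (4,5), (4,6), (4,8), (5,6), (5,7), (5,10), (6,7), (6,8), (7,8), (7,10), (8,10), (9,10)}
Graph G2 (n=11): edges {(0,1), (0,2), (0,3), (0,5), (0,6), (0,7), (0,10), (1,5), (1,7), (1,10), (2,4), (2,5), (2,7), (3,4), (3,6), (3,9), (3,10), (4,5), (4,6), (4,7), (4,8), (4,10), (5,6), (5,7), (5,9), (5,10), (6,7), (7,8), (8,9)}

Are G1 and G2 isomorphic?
Yes, isomorphic

The graphs are isomorphic.
One valid mapping φ: V(G1) → V(G2): 0→1, 1→10, 2→5, 3→8, 4→2, 5→0, 6→7, 7→6, 8→4, 9→9, 10→3

Verify φ preserves adjacency — for each edge of G1, its image is an edge of G2:
  (0,1) → (φ(0),φ(1)) = (1,10) ∈ E(G2) ✓
  (0,2) → (φ(0),φ(2)) = (1,5) ∈ E(G2) ✓
  (0,5) → (φ(0),φ(5)) = (0,1) ∈ E(G2) ✓
  (0,6) → (φ(0),φ(6)) = (1,7) ∈ E(G2) ✓
  (1,2) → (φ(1),φ(2)) = (5,10) ∈ E(G2) ✓
  (1,5) → (φ(1),φ(5)) = (0,10) ∈ E(G2) ✓
  (1,8) → (φ(1),φ(8)) = (4,10) ∈ E(G2) ✓
  (1,10) → (φ(1),φ(10)) = (3,10) ∈ E(G2) ✓
  (2,4) → (φ(2),φ(4)) = (2,5) ∈ E(G2) ✓
  (2,5) → (φ(2),φ(5)) = (0,5) ∈ E(G2) ✓
  (2,6) → (φ(2),φ(6)) = (5,7) ∈ E(G2) ✓
  (2,7) → (φ(2),φ(7)) = (5,6) ∈ E(G2) ✓
  (2,8) → (φ(2),φ(8)) = (4,5) ∈ E(G2) ✓
  (2,9) → (φ(2),φ(9)) = (5,9) ∈ E(G2) ✓
  (3,6) → (φ(3),φ(6)) = (7,8) ∈ E(G2) ✓
  (3,8) → (φ(3),φ(8)) = (4,8) ∈ E(G2) ✓
  (3,9) → (φ(3),φ(9)) = (8,9) ∈ E(G2) ✓
  (4,5) → (φ(4),φ(5)) = (0,2) ∈ E(G2) ✓
  (4,6) → (φ(4),φ(6)) = (2,7) ∈ E(G2) ✓
  (4,8) → (φ(4),φ(8)) = (2,4) ∈ E(G2) ✓
  (5,6) → (φ(5),φ(6)) = (0,7) ∈ E(G2) ✓
  (5,7) → (φ(5),φ(7)) = (0,6) ∈ E(G2) ✓
  (5,10) → (φ(5),φ(10)) = (0,3) ∈ E(G2) ✓
  (6,7) → (φ(6),φ(7)) = (6,7) ∈ E(G2) ✓
  (6,8) → (φ(6),φ(8)) = (4,7) ∈ E(G2) ✓
  (7,8) → (φ(7),φ(8)) = (4,6) ∈ E(G2) ✓
  (7,10) → (φ(7),φ(10)) = (3,6) ∈ E(G2) ✓
  (8,10) → (φ(8),φ(10)) = (3,4) ∈ E(G2) ✓
  (9,10) → (φ(9),φ(10)) = (3,9) ∈ E(G2) ✓
All 29 edges of G1 map to edges of G2, and |E(G1)| = |E(G2)| = 29, so φ is a bijection on edges as well as vertices. Hence G1 ≅ G2.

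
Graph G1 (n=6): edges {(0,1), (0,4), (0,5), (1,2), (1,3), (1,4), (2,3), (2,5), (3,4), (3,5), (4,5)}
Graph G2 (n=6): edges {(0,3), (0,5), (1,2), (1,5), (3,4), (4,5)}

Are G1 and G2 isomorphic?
No, not isomorphic

The graphs are NOT isomorphic.

Counting triangles (3-cliques): G1 has 6, G2 has 0.
Triangle count is an isomorphism invariant, so differing triangle counts rule out isomorphism.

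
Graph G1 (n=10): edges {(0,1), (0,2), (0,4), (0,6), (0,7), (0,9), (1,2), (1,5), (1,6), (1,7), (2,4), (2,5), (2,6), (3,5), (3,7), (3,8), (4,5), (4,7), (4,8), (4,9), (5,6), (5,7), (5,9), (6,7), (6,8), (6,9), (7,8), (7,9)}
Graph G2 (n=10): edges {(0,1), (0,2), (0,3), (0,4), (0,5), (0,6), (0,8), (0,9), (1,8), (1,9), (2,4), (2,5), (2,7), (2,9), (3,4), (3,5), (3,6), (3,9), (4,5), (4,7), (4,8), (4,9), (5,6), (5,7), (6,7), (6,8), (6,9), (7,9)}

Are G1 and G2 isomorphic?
Yes, isomorphic

The graphs are isomorphic.
One valid mapping φ: V(G1) → V(G2): 0→5, 1→2, 2→7, 3→1, 4→6, 5→9, 6→4, 7→0, 8→8, 9→3

Verify φ preserves adjacency — for each edge of G1, its image is an edge of G2:
  (0,1) → (φ(0),φ(1)) = (2,5) ∈ E(G2) ✓
  (0,2) → (φ(0),φ(2)) = (5,7) ∈ E(G2) ✓
  (0,4) → (φ(0),φ(4)) = (5,6) ∈ E(G2) ✓
  (0,6) → (φ(0),φ(6)) = (4,5) ∈ E(G2) ✓
  (0,7) → (φ(0),φ(7)) = (0,5) ∈ E(G2) ✓
  (0,9) → (φ(0),φ(9)) = (3,5) ∈ E(G2) ✓
  (1,2) → (φ(1),φ(2)) = (2,7) ∈ E(G2) ✓
  (1,5) → (φ(1),φ(5)) = (2,9) ∈ E(G2) ✓
  (1,6) → (φ(1),φ(6)) = (2,4) ∈ E(G2) ✓
  (1,7) → (φ(1),φ(7)) = (0,2) ∈ E(G2) ✓
  (2,4) → (φ(2),φ(4)) = (6,7) ∈ E(G2) ✓
  (2,5) → (φ(2),φ(5)) = (7,9) ∈ E(G2) ✓
  (2,6) → (φ(2),φ(6)) = (4,7) ∈ E(G2) ✓
  (3,5) → (φ(3),φ(5)) = (1,9) ∈ E(G2) ✓
  (3,7) → (φ(3),φ(7)) = (0,1) ∈ E(G2) ✓
  (3,8) → (φ(3),φ(8)) = (1,8) ∈ E(G2) ✓
  (4,5) → (φ(4),φ(5)) = (6,9) ∈ E(G2) ✓
  (4,7) → (φ(4),φ(7)) = (0,6) ∈ E(G2) ✓
  (4,8) → (φ(4),φ(8)) = (6,8) ∈ E(G2) ✓
  (4,9) → (φ(4),φ(9)) = (3,6) ∈ E(G2) ✓
  (5,6) → (φ(5),φ(6)) = (4,9) ∈ E(G2) ✓
  (5,7) → (φ(5),φ(7)) = (0,9) ∈ E(G2) ✓
  (5,9) → (φ(5),φ(9)) = (3,9) ∈ E(G2) ✓
  (6,7) → (φ(6),φ(7)) = (0,4) ∈ E(G2) ✓
  (6,8) → (φ(6),φ(8)) = (4,8) ∈ E(G2) ✓
  (6,9) → (φ(6),φ(9)) = (3,4) ∈ E(G2) ✓
  (7,8) → (φ(7),φ(8)) = (0,8) ∈ E(G2) ✓
  (7,9) → (φ(7),φ(9)) = (0,3) ∈ E(G2) ✓
All 28 edges of G1 map to edges of G2, and |E(G1)| = |E(G2)| = 28, so φ is a bijection on edges as well as vertices. Hence G1 ≅ G2.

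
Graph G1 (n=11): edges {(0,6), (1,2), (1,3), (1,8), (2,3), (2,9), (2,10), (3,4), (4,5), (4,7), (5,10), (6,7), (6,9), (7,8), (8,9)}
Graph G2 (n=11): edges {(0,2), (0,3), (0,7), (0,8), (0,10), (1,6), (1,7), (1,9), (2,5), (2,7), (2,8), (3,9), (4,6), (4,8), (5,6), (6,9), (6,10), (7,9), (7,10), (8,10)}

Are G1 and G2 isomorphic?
No, not isomorphic

The graphs are NOT isomorphic.

Degrees in G1: deg(0)=1, deg(1)=3, deg(2)=4, deg(3)=3, deg(4)=3, deg(5)=2, deg(6)=3, deg(7)=3, deg(8)=3, deg(9)=3, deg(10)=2.
Sorted degree sequence of G1: [4, 3, 3, 3, 3, 3, 3, 3, 2, 2, 1].
Degrees in G2: deg(0)=5, deg(1)=3, deg(2)=4, deg(3)=2, deg(4)=2, deg(5)=2, deg(6)=5, deg(7)=5, deg(8)=4, deg(9)=4, deg(10)=4.
Sorted degree sequence of G2: [5, 5, 5, 4, 4, 4, 4, 3, 2, 2, 2].
The (sorted) degree sequence is an isomorphism invariant, so since G1 and G2 have different degree sequences they cannot be isomorphic.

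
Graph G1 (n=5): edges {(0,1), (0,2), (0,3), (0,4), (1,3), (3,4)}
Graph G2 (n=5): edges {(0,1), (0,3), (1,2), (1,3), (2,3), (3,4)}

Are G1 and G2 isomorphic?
Yes, isomorphic

The graphs are isomorphic.
One valid mapping φ: V(G1) → V(G2): 0→3, 1→0, 2→4, 3→1, 4→2

Verify φ preserves adjacency — for each edge of G1, its image is an edge of G2:
  (0,1) → (φ(0),φ(1)) = (0,3) ∈ E(G2) ✓
  (0,2) → (φ(0),φ(2)) = (3,4) ∈ E(G2) ✓
  (0,3) → (φ(0),φ(3)) = (1,3) ∈ E(G2) ✓
  (0,4) → (φ(0),φ(4)) = (2,3) ∈ E(G2) ✓
  (1,3) → (φ(1),φ(3)) = (0,1) ∈ E(G2) ✓
  (3,4) → (φ(3),φ(4)) = (1,2) ∈ E(G2) ✓
All 6 edges of G1 map to edges of G2, and |E(G1)| = |E(G2)| = 6, so φ is a bijection on edges as well as vertices. Hence G1 ≅ G2.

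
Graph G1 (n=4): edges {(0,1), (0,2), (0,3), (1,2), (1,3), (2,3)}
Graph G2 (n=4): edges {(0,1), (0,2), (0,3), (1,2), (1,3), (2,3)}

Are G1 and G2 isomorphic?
Yes, isomorphic

The graphs are isomorphic.
One valid mapping φ: V(G1) → V(G2): 0→0, 1→1, 2→2, 3→3

Verify φ preserves adjacency — for each edge of G1, its image is an edge of G2:
  (0,1) → (φ(0),φ(1)) = (0,1) ∈ E(G2) ✓
  (0,2) → (φ(0),φ(2)) = (0,2) ∈ E(G2) ✓
  (0,3) → (φ(0),φ(3)) = (0,3) ∈ E(G2) ✓
  (1,2) → (φ(1),φ(2)) = (1,2) ∈ E(G2) ✓
  (1,3) → (φ(1),φ(3)) = (1,3) ∈ E(G2) ✓
  (2,3) → (φ(2),φ(3)) = (2,3) ∈ E(G2) ✓
All 6 edges of G1 map to edges of G2, and |E(G1)| = |E(G2)| = 6, so φ is a bijection on edges as well as vertices. Hence G1 ≅ G2.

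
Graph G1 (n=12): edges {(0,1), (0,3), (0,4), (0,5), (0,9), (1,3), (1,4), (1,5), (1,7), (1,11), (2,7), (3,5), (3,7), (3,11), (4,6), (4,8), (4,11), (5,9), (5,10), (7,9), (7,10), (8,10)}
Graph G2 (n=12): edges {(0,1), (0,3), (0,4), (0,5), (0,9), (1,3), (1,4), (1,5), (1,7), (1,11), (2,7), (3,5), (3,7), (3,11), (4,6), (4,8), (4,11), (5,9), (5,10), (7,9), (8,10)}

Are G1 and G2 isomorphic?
No, not isomorphic

The graphs are NOT isomorphic.

Counting edges: G1 has 22 edge(s); G2 has 21 edge(s).
Edge count is an isomorphism invariant (a bijection on vertices induces a bijection on edges), so differing edge counts rule out isomorphism.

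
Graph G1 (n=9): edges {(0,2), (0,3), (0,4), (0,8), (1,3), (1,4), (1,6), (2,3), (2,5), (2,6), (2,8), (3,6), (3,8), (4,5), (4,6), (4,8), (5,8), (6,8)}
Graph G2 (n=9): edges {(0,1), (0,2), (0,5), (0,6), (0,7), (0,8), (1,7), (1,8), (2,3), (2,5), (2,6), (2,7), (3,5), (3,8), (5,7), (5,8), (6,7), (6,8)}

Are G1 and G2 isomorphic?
Yes, isomorphic

The graphs are isomorphic.
One valid mapping φ: V(G1) → V(G2): 0→6, 1→3, 2→7, 3→2, 4→8, 5→1, 6→5, 7→4, 8→0

Verify φ preserves adjacency — for each edge of G1, its image is an edge of G2:
  (0,2) → (φ(0),φ(2)) = (6,7) ∈ E(G2) ✓
  (0,3) → (φ(0),φ(3)) = (2,6) ∈ E(G2) ✓
  (0,4) → (φ(0),φ(4)) = (6,8) ∈ E(G2) ✓
  (0,8) → (φ(0),φ(8)) = (0,6) ∈ E(G2) ✓
  (1,3) → (φ(1),φ(3)) = (2,3) ∈ E(G2) ✓
  (1,4) → (φ(1),φ(4)) = (3,8) ∈ E(G2) ✓
  (1,6) → (φ(1),φ(6)) = (3,5) ∈ E(G2) ✓
  (2,3) → (φ(2),φ(3)) = (2,7) ∈ E(G2) ✓
  (2,5) → (φ(2),φ(5)) = (1,7) ∈ E(G2) ✓
  (2,6) → (φ(2),φ(6)) = (5,7) ∈ E(G2) ✓
  (2,8) → (φ(2),φ(8)) = (0,7) ∈ E(G2) ✓
  (3,6) → (φ(3),φ(6)) = (2,5) ∈ E(G2) ✓
  (3,8) → (φ(3),φ(8)) = (0,2) ∈ E(G2) ✓
  (4,5) → (φ(4),φ(5)) = (1,8) ∈ E(G2) ✓
  (4,6) → (φ(4),φ(6)) = (5,8) ∈ E(G2) ✓
  (4,8) → (φ(4),φ(8)) = (0,8) ∈ E(G2) ✓
  (5,8) → (φ(5),φ(8)) = (0,1) ∈ E(G2) ✓
  (6,8) → (φ(6),φ(8)) = (0,5) ∈ E(G2) ✓
All 18 edges of G1 map to edges of G2, and |E(G1)| = |E(G2)| = 18, so φ is a bijection on edges as well as vertices. Hence G1 ≅ G2.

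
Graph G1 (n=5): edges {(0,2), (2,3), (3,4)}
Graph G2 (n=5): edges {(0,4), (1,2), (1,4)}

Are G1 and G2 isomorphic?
Yes, isomorphic

The graphs are isomorphic.
One valid mapping φ: V(G1) → V(G2): 0→2, 1→3, 2→1, 3→4, 4→0

Verify φ preserves adjacency — for each edge of G1, its image is an edge of G2:
  (0,2) → (φ(0),φ(2)) = (1,2) ∈ E(G2) ✓
  (2,3) → (φ(2),φ(3)) = (1,4) ∈ E(G2) ✓
  (3,4) → (φ(3),φ(4)) = (0,4) ∈ E(G2) ✓
All 3 edges of G1 map to edges of G2, and |E(G1)| = |E(G2)| = 3, so φ is a bijection on edges as well as vertices. Hence G1 ≅ G2.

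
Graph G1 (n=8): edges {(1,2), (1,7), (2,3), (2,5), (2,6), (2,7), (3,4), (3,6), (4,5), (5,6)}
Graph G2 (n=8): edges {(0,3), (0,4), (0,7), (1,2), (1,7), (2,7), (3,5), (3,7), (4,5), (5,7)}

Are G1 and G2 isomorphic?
Yes, isomorphic

The graphs are isomorphic.
One valid mapping φ: V(G1) → V(G2): 0→6, 1→2, 2→7, 3→0, 4→4, 5→5, 6→3, 7→1

Verify φ preserves adjacency — for each edge of G1, its image is an edge of G2:
  (1,2) → (φ(1),φ(2)) = (2,7) ∈ E(G2) ✓
  (1,7) → (φ(1),φ(7)) = (1,2) ∈ E(G2) ✓
  (2,3) → (φ(2),φ(3)) = (0,7) ∈ E(G2) ✓
  (2,5) → (φ(2),φ(5)) = (5,7) ∈ E(G2) ✓
  (2,6) → (φ(2),φ(6)) = (3,7) ∈ E(G2) ✓
  (2,7) → (φ(2),φ(7)) = (1,7) ∈ E(G2) ✓
  (3,4) → (φ(3),φ(4)) = (0,4) ∈ E(G2) ✓
  (3,6) → (φ(3),φ(6)) = (0,3) ∈ E(G2) ✓
  (4,5) → (φ(4),φ(5)) = (4,5) ∈ E(G2) ✓
  (5,6) → (φ(5),φ(6)) = (3,5) ∈ E(G2) ✓
All 10 edges of G1 map to edges of G2, and |E(G1)| = |E(G2)| = 10, so φ is a bijection on edges as well as vertices. Hence G1 ≅ G2.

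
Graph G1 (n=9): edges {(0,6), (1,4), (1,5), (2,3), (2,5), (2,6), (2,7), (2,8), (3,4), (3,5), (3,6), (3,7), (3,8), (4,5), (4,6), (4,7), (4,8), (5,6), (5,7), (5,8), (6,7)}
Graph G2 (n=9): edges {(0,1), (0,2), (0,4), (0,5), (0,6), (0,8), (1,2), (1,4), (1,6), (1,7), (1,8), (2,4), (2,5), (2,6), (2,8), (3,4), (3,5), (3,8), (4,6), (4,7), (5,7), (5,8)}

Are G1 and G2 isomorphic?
No, not isomorphic

The graphs are NOT isomorphic.

Degrees in G1: deg(0)=1, deg(1)=2, deg(2)=5, deg(3)=6, deg(4)=6, deg(5)=7, deg(6)=6, deg(7)=5, deg(8)=4.
Sorted degree sequence of G1: [7, 6, 6, 6, 5, 5, 4, 2, 1].
Degrees in G2: deg(0)=6, deg(1)=6, deg(2)=6, deg(3)=3, deg(4)=6, deg(5)=5, deg(6)=4, deg(7)=3, deg(8)=5.
Sorted degree sequence of G2: [6, 6, 6, 6, 5, 5, 4, 3, 3].
The (sorted) degree sequence is an isomorphism invariant, so since G1 and G2 have different degree sequences they cannot be isomorphic.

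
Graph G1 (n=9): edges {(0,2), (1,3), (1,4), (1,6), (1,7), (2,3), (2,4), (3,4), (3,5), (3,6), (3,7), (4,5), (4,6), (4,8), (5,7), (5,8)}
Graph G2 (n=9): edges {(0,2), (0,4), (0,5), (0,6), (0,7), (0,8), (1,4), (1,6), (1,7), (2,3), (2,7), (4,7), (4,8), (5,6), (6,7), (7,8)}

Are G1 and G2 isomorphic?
Yes, isomorphic

The graphs are isomorphic.
One valid mapping φ: V(G1) → V(G2): 0→3, 1→4, 2→2, 3→7, 4→0, 5→6, 6→8, 7→1, 8→5

Verify φ preserves adjacency — for each edge of G1, its image is an edge of G2:
  (0,2) → (φ(0),φ(2)) = (2,3) ∈ E(G2) ✓
  (1,3) → (φ(1),φ(3)) = (4,7) ∈ E(G2) ✓
  (1,4) → (φ(1),φ(4)) = (0,4) ∈ E(G2) ✓
  (1,6) → (φ(1),φ(6)) = (4,8) ∈ E(G2) ✓
  (1,7) → (φ(1),φ(7)) = (1,4) ∈ E(G2) ✓
  (2,3) → (φ(2),φ(3)) = (2,7) ∈ E(G2) ✓
  (2,4) → (φ(2),φ(4)) = (0,2) ∈ E(G2) ✓
  (3,4) → (φ(3),φ(4)) = (0,7) ∈ E(G2) ✓
  (3,5) → (φ(3),φ(5)) = (6,7) ∈ E(G2) ✓
  (3,6) → (φ(3),φ(6)) = (7,8) ∈ E(G2) ✓
  (3,7) → (φ(3),φ(7)) = (1,7) ∈ E(G2) ✓
  (4,5) → (φ(4),φ(5)) = (0,6) ∈ E(G2) ✓
  (4,6) → (φ(4),φ(6)) = (0,8) ∈ E(G2) ✓
  (4,8) → (φ(4),φ(8)) = (0,5) ∈ E(G2) ✓
  (5,7) → (φ(5),φ(7)) = (1,6) ∈ E(G2) ✓
  (5,8) → (φ(5),φ(8)) = (5,6) ∈ E(G2) ✓
All 16 edges of G1 map to edges of G2, and |E(G1)| = |E(G2)| = 16, so φ is a bijection on edges as well as vertices. Hence G1 ≅ G2.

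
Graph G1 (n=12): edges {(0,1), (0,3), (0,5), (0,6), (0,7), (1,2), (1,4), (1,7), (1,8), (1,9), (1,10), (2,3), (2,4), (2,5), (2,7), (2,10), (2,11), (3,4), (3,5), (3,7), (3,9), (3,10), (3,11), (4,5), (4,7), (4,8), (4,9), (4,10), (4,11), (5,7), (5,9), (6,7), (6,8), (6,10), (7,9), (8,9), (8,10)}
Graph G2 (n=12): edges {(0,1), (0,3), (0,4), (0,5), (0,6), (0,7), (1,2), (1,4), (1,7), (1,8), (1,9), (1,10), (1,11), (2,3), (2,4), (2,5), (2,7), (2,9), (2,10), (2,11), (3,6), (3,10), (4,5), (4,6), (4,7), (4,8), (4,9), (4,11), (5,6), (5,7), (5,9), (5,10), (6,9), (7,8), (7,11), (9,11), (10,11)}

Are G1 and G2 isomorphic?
Yes, isomorphic

The graphs are isomorphic.
One valid mapping φ: V(G1) → V(G2): 0→10, 1→5, 2→7, 3→1, 4→4, 5→11, 6→3, 7→2, 8→6, 9→9, 10→0, 11→8

Verify φ preserves adjacency — for each edge of G1, its image is an edge of G2:
  (0,1) → (φ(0),φ(1)) = (5,10) ∈ E(G2) ✓
  (0,3) → (φ(0),φ(3)) = (1,10) ∈ E(G2) ✓
  (0,5) → (φ(0),φ(5)) = (10,11) ∈ E(G2) ✓
  (0,6) → (φ(0),φ(6)) = (3,10) ∈ E(G2) ✓
  (0,7) → (φ(0),φ(7)) = (2,10) ∈ E(G2) ✓
  (1,2) → (φ(1),φ(2)) = (5,7) ∈ E(G2) ✓
  (1,4) → (φ(1),φ(4)) = (4,5) ∈ E(G2) ✓
  (1,7) → (φ(1),φ(7)) = (2,5) ∈ E(G2) ✓
  (1,8) → (φ(1),φ(8)) = (5,6) ∈ E(G2) ✓
  (1,9) → (φ(1),φ(9)) = (5,9) ∈ E(G2) ✓
  (1,10) → (φ(1),φ(10)) = (0,5) ∈ E(G2) ✓
  (2,3) → (φ(2),φ(3)) = (1,7) ∈ E(G2) ✓
  (2,4) → (φ(2),φ(4)) = (4,7) ∈ E(G2) ✓
  (2,5) → (φ(2),φ(5)) = (7,11) ∈ E(G2) ✓
  (2,7) → (φ(2),φ(7)) = (2,7) ∈ E(G2) ✓
  (2,10) → (φ(2),φ(10)) = (0,7) ∈ E(G2) ✓
  (2,11) → (φ(2),φ(11)) = (7,8) ∈ E(G2) ✓
  (3,4) → (φ(3),φ(4)) = (1,4) ∈ E(G2) ✓
  (3,5) → (φ(3),φ(5)) = (1,11) ∈ E(G2) ✓
  (3,7) → (φ(3),φ(7)) = (1,2) ∈ E(G2) ✓
  (3,9) → (φ(3),φ(9)) = (1,9) ∈ E(G2) ✓
  (3,10) → (φ(3),φ(10)) = (0,1) ∈ E(G2) ✓
  (3,11) → (φ(3),φ(11)) = (1,8) ∈ E(G2) ✓
  (4,5) → (φ(4),φ(5)) = (4,11) ∈ E(G2) ✓
  (4,7) → (φ(4),φ(7)) = (2,4) ∈ E(G2) ✓
  (4,8) → (φ(4),φ(8)) = (4,6) ∈ E(G2) ✓
  (4,9) → (φ(4),φ(9)) = (4,9) ∈ E(G2) ✓
  (4,10) → (φ(4),φ(10)) = (0,4) ∈ E(G2) ✓
  (4,11) → (φ(4),φ(11)) = (4,8) ∈ E(G2) ✓
  (5,7) → (φ(5),φ(7)) = (2,11) ∈ E(G2) ✓
  (5,9) → (φ(5),φ(9)) = (9,11) ∈ E(G2) ✓
  (6,7) → (φ(6),φ(7)) = (2,3) ∈ E(G2) ✓
  (6,8) → (φ(6),φ(8)) = (3,6) ∈ E(G2) ✓
  (6,10) → (φ(6),φ(10)) = (0,3) ∈ E(G2) ✓
  (7,9) → (φ(7),φ(9)) = (2,9) ∈ E(G2) ✓
  (8,9) → (φ(8),φ(9)) = (6,9) ∈ E(G2) ✓
  (8,10) → (φ(8),φ(10)) = (0,6) ∈ E(G2) ✓
All 37 edges of G1 map to edges of G2, and |E(G1)| = |E(G2)| = 37, so φ is a bijection on edges as well as vertices. Hence G1 ≅ G2.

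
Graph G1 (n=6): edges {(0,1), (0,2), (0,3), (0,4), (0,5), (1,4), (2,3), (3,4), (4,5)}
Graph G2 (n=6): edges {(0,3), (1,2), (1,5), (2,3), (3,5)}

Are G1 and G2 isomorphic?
No, not isomorphic

The graphs are NOT isomorphic.

Degrees in G1: deg(0)=5, deg(1)=2, deg(2)=2, deg(3)=3, deg(4)=4, deg(5)=2.
Sorted degree sequence of G1: [5, 4, 3, 2, 2, 2].
Degrees in G2: deg(0)=1, deg(1)=2, deg(2)=2, deg(3)=3, deg(4)=0, deg(5)=2.
Sorted degree sequence of G2: [3, 2, 2, 2, 1, 0].
The (sorted) degree sequence is an isomorphism invariant, so since G1 and G2 have different degree sequences they cannot be isomorphic.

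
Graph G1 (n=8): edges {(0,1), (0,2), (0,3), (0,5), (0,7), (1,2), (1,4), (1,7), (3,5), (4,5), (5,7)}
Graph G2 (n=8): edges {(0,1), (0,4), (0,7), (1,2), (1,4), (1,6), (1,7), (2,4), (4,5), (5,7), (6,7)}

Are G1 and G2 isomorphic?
Yes, isomorphic

The graphs are isomorphic.
One valid mapping φ: V(G1) → V(G2): 0→1, 1→4, 2→2, 3→6, 4→5, 5→7, 6→3, 7→0

Verify φ preserves adjacency — for each edge of G1, its image is an edge of G2:
  (0,1) → (φ(0),φ(1)) = (1,4) ∈ E(G2) ✓
  (0,2) → (φ(0),φ(2)) = (1,2) ∈ E(G2) ✓
  (0,3) → (φ(0),φ(3)) = (1,6) ∈ E(G2) ✓
  (0,5) → (φ(0),φ(5)) = (1,7) ∈ E(G2) ✓
  (0,7) → (φ(0),φ(7)) = (0,1) ∈ E(G2) ✓
  (1,2) → (φ(1),φ(2)) = (2,4) ∈ E(G2) ✓
  (1,4) → (φ(1),φ(4)) = (4,5) ∈ E(G2) ✓
  (1,7) → (φ(1),φ(7)) = (0,4) ∈ E(G2) ✓
  (3,5) → (φ(3),φ(5)) = (6,7) ∈ E(G2) ✓
  (4,5) → (φ(4),φ(5)) = (5,7) ∈ E(G2) ✓
  (5,7) → (φ(5),φ(7)) = (0,7) ∈ E(G2) ✓
All 11 edges of G1 map to edges of G2, and |E(G1)| = |E(G2)| = 11, so φ is a bijection on edges as well as vertices. Hence G1 ≅ G2.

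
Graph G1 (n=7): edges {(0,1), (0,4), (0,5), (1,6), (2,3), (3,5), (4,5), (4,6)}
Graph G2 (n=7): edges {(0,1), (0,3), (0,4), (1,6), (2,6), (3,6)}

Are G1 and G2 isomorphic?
No, not isomorphic

The graphs are NOT isomorphic.

Connected components of G1: 1 component(s) with vertex sets [[0, 1, 2, 3, 4, 5, 6]], sizes [7].
Connected components of G2: 2 component(s) with vertex sets [[5], [0, 1, 2, 3, 4, 6]], sizes [1, 6].
The number of connected components (and the multiset of component sizes) is an isomorphism invariant — an isomorphism maps each component of G1 bijectively onto a component of G2. Since G1 has 1 component(s) and G2 has 2, they cannot be isomorphic.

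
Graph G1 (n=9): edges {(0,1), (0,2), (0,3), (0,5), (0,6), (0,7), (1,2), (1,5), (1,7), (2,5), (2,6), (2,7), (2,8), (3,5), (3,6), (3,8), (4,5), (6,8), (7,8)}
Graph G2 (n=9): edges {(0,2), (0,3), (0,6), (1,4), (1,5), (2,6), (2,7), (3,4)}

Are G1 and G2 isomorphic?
No, not isomorphic

The graphs are NOT isomorphic.

Connected components of G1: 1 component(s) with vertex sets [[0, 1, 2, 3, 4, 5, 6, 7, 8]], sizes [9].
Connected components of G2: 2 component(s) with vertex sets [[8], [0, 1, 2, 3, 4, 5, 6, 7]], sizes [1, 8].
The number of connected components (and the multiset of component sizes) is an isomorphism invariant — an isomorphism maps each component of G1 bijectively onto a component of G2. Since G1 has 1 component(s) and G2 has 2, they cannot be isomorphic.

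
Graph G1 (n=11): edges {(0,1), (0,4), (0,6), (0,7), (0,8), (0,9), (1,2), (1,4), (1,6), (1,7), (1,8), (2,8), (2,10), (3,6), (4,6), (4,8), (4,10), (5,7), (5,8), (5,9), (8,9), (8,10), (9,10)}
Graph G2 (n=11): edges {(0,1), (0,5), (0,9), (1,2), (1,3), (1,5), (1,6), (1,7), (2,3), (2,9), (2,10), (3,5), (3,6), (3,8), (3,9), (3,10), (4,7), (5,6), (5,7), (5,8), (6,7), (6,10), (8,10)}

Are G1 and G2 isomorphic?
Yes, isomorphic

The graphs are isomorphic.
One valid mapping φ: V(G1) → V(G2): 0→1, 1→5, 2→8, 3→4, 4→6, 5→9, 6→7, 7→0, 8→3, 9→2, 10→10

Verify φ preserves adjacency — for each edge of G1, its image is an edge of G2:
  (0,1) → (φ(0),φ(1)) = (1,5) ∈ E(G2) ✓
  (0,4) → (φ(0),φ(4)) = (1,6) ∈ E(G2) ✓
  (0,6) → (φ(0),φ(6)) = (1,7) ∈ E(G2) ✓
  (0,7) → (φ(0),φ(7)) = (0,1) ∈ E(G2) ✓
  (0,8) → (φ(0),φ(8)) = (1,3) ∈ E(G2) ✓
  (0,9) → (φ(0),φ(9)) = (1,2) ∈ E(G2) ✓
  (1,2) → (φ(1),φ(2)) = (5,8) ∈ E(G2) ✓
  (1,4) → (φ(1),φ(4)) = (5,6) ∈ E(G2) ✓
  (1,6) → (φ(1),φ(6)) = (5,7) ∈ E(G2) ✓
  (1,7) → (φ(1),φ(7)) = (0,5) ∈ E(G2) ✓
  (1,8) → (φ(1),φ(8)) = (3,5) ∈ E(G2) ✓
  (2,8) → (φ(2),φ(8)) = (3,8) ∈ E(G2) ✓
  (2,10) → (φ(2),φ(10)) = (8,10) ∈ E(G2) ✓
  (3,6) → (φ(3),φ(6)) = (4,7) ∈ E(G2) ✓
  (4,6) → (φ(4),φ(6)) = (6,7) ∈ E(G2) ✓
  (4,8) → (φ(4),φ(8)) = (3,6) ∈ E(G2) ✓
  (4,10) → (φ(4),φ(10)) = (6,10) ∈ E(G2) ✓
  (5,7) → (φ(5),φ(7)) = (0,9) ∈ E(G2) ✓
  (5,8) → (φ(5),φ(8)) = (3,9) ∈ E(G2) ✓
  (5,9) → (φ(5),φ(9)) = (2,9) ∈ E(G2) ✓
  (8,9) → (φ(8),φ(9)) = (2,3) ∈ E(G2) ✓
  (8,10) → (φ(8),φ(10)) = (3,10) ∈ E(G2) ✓
  (9,10) → (φ(9),φ(10)) = (2,10) ∈ E(G2) ✓
All 23 edges of G1 map to edges of G2, and |E(G1)| = |E(G2)| = 23, so φ is a bijection on edges as well as vertices. Hence G1 ≅ G2.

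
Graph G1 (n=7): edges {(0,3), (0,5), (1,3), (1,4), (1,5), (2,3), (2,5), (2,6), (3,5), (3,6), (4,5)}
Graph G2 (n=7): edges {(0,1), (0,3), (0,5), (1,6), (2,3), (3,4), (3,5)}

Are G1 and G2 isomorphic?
No, not isomorphic

The graphs are NOT isomorphic.

Counting triangles (3-cliques): G1 has 5, G2 has 1.
Triangle count is an isomorphism invariant, so differing triangle counts rule out isomorphism.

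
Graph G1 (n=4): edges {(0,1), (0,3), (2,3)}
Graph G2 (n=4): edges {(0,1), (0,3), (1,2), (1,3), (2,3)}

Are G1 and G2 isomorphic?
No, not isomorphic

The graphs are NOT isomorphic.

Counting edges: G1 has 3 edge(s); G2 has 5 edge(s).
Edge count is an isomorphism invariant (a bijection on vertices induces a bijection on edges), so differing edge counts rule out isomorphism.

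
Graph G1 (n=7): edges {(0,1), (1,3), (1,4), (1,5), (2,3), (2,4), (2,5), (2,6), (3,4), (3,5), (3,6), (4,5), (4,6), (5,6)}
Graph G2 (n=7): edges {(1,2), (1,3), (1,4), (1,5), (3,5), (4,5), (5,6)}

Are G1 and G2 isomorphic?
No, not isomorphic

The graphs are NOT isomorphic.

Counting triangles (3-cliques): G1 has 13, G2 has 2.
Triangle count is an isomorphism invariant, so differing triangle counts rule out isomorphism.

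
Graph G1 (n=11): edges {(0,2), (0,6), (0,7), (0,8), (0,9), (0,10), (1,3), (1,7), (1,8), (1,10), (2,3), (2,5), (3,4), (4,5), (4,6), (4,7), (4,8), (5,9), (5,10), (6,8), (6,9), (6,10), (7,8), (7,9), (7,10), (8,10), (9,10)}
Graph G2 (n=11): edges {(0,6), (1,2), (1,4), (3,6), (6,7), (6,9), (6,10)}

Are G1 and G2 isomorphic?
No, not isomorphic

The graphs are NOT isomorphic.

Connected components of G1: 1 component(s) with vertex sets [[0, 1, 2, 3, 4, 5, 6, 7, 8, 9, 10]], sizes [11].
Connected components of G2: 4 component(s) with vertex sets [[5], [8], [1, 2, 4], [0, 3, 6, 7, 9, 10]], sizes [1, 1, 3, 6].
The number of connected components (and the multiset of component sizes) is an isomorphism invariant — an isomorphism maps each component of G1 bijectively onto a component of G2. Since G1 has 1 component(s) and G2 has 4, they cannot be isomorphic.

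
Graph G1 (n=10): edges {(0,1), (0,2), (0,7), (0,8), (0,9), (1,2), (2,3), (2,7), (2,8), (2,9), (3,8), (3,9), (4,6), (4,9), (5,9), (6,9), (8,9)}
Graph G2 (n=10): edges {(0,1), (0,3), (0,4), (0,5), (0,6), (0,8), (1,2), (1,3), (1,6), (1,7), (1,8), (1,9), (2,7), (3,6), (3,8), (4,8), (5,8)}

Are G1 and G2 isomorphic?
Yes, isomorphic

The graphs are isomorphic.
One valid mapping φ: V(G1) → V(G2): 0→8, 1→4, 2→0, 3→6, 4→2, 5→9, 6→7, 7→5, 8→3, 9→1

Verify φ preserves adjacency — for each edge of G1, its image is an edge of G2:
  (0,1) → (φ(0),φ(1)) = (4,8) ∈ E(G2) ✓
  (0,2) → (φ(0),φ(2)) = (0,8) ∈ E(G2) ✓
  (0,7) → (φ(0),φ(7)) = (5,8) ∈ E(G2) ✓
  (0,8) → (φ(0),φ(8)) = (3,8) ∈ E(G2) ✓
  (0,9) → (φ(0),φ(9)) = (1,8) ∈ E(G2) ✓
  (1,2) → (φ(1),φ(2)) = (0,4) ∈ E(G2) ✓
  (2,3) → (φ(2),φ(3)) = (0,6) ∈ E(G2) ✓
  (2,7) → (φ(2),φ(7)) = (0,5) ∈ E(G2) ✓
  (2,8) → (φ(2),φ(8)) = (0,3) ∈ E(G2) ✓
  (2,9) → (φ(2),φ(9)) = (0,1) ∈ E(G2) ✓
  (3,8) → (φ(3),φ(8)) = (3,6) ∈ E(G2) ✓
  (3,9) → (φ(3),φ(9)) = (1,6) ∈ E(G2) ✓
  (4,6) → (φ(4),φ(6)) = (2,7) ∈ E(G2) ✓
  (4,9) → (φ(4),φ(9)) = (1,2) ∈ E(G2) ✓
  (5,9) → (φ(5),φ(9)) = (1,9) ∈ E(G2) ✓
  (6,9) → (φ(6),φ(9)) = (1,7) ∈ E(G2) ✓
  (8,9) → (φ(8),φ(9)) = (1,3) ∈ E(G2) ✓
All 17 edges of G1 map to edges of G2, and |E(G1)| = |E(G2)| = 17, so φ is a bijection on edges as well as vertices. Hence G1 ≅ G2.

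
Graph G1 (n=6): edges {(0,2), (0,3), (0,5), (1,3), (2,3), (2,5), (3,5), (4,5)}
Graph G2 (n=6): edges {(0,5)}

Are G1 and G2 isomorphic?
No, not isomorphic

The graphs are NOT isomorphic.

Connected components of G1: 1 component(s) with vertex sets [[0, 1, 2, 3, 4, 5]], sizes [6].
Connected components of G2: 5 component(s) with vertex sets [[1], [2], [3], [4], [0, 5]], sizes [1, 1, 1, 1, 2].
The number of connected components (and the multiset of component sizes) is an isomorphism invariant — an isomorphism maps each component of G1 bijectively onto a component of G2. Since G1 has 1 component(s) and G2 has 5, they cannot be isomorphic.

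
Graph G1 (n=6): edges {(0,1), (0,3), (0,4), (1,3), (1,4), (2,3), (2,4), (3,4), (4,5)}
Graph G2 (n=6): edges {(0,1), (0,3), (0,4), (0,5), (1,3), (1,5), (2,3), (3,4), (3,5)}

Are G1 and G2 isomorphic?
Yes, isomorphic

The graphs are isomorphic.
One valid mapping φ: V(G1) → V(G2): 0→5, 1→1, 2→4, 3→0, 4→3, 5→2

Verify φ preserves adjacency — for each edge of G1, its image is an edge of G2:
  (0,1) → (φ(0),φ(1)) = (1,5) ∈ E(G2) ✓
  (0,3) → (φ(0),φ(3)) = (0,5) ∈ E(G2) ✓
  (0,4) → (φ(0),φ(4)) = (3,5) ∈ E(G2) ✓
  (1,3) → (φ(1),φ(3)) = (0,1) ∈ E(G2) ✓
  (1,4) → (φ(1),φ(4)) = (1,3) ∈ E(G2) ✓
  (2,3) → (φ(2),φ(3)) = (0,4) ∈ E(G2) ✓
  (2,4) → (φ(2),φ(4)) = (3,4) ∈ E(G2) ✓
  (3,4) → (φ(3),φ(4)) = (0,3) ∈ E(G2) ✓
  (4,5) → (φ(4),φ(5)) = (2,3) ∈ E(G2) ✓
All 9 edges of G1 map to edges of G2, and |E(G1)| = |E(G2)| = 9, so φ is a bijection on edges as well as vertices. Hence G1 ≅ G2.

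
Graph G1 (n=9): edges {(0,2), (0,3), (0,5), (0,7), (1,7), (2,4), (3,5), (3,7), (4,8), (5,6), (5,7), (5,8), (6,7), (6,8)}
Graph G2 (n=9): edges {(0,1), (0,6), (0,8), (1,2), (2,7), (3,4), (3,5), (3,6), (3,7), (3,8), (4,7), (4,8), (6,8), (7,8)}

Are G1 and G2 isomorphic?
Yes, isomorphic

The graphs are isomorphic.
One valid mapping φ: V(G1) → V(G2): 0→7, 1→5, 2→2, 3→4, 4→1, 5→8, 6→6, 7→3, 8→0

Verify φ preserves adjacency — for each edge of G1, its image is an edge of G2:
  (0,2) → (φ(0),φ(2)) = (2,7) ∈ E(G2) ✓
  (0,3) → (φ(0),φ(3)) = (4,7) ∈ E(G2) ✓
  (0,5) → (φ(0),φ(5)) = (7,8) ∈ E(G2) ✓
  (0,7) → (φ(0),φ(7)) = (3,7) ∈ E(G2) ✓
  (1,7) → (φ(1),φ(7)) = (3,5) ∈ E(G2) ✓
  (2,4) → (φ(2),φ(4)) = (1,2) ∈ E(G2) ✓
  (3,5) → (φ(3),φ(5)) = (4,8) ∈ E(G2) ✓
  (3,7) → (φ(3),φ(7)) = (3,4) ∈ E(G2) ✓
  (4,8) → (φ(4),φ(8)) = (0,1) ∈ E(G2) ✓
  (5,6) → (φ(5),φ(6)) = (6,8) ∈ E(G2) ✓
  (5,7) → (φ(5),φ(7)) = (3,8) ∈ E(G2) ✓
  (5,8) → (φ(5),φ(8)) = (0,8) ∈ E(G2) ✓
  (6,7) → (φ(6),φ(7)) = (3,6) ∈ E(G2) ✓
  (6,8) → (φ(6),φ(8)) = (0,6) ∈ E(G2) ✓
All 14 edges of G1 map to edges of G2, and |E(G1)| = |E(G2)| = 14, so φ is a bijection on edges as well as vertices. Hence G1 ≅ G2.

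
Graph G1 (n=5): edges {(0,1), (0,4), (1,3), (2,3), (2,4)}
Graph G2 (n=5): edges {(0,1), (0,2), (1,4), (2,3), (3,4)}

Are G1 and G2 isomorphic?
Yes, isomorphic

The graphs are isomorphic.
One valid mapping φ: V(G1) → V(G2): 0→4, 1→3, 2→0, 3→2, 4→1

Verify φ preserves adjacency — for each edge of G1, its image is an edge of G2:
  (0,1) → (φ(0),φ(1)) = (3,4) ∈ E(G2) ✓
  (0,4) → (φ(0),φ(4)) = (1,4) ∈ E(G2) ✓
  (1,3) → (φ(1),φ(3)) = (2,3) ∈ E(G2) ✓
  (2,3) → (φ(2),φ(3)) = (0,2) ∈ E(G2) ✓
  (2,4) → (φ(2),φ(4)) = (0,1) ∈ E(G2) ✓
All 5 edges of G1 map to edges of G2, and |E(G1)| = |E(G2)| = 5, so φ is a bijection on edges as well as vertices. Hence G1 ≅ G2.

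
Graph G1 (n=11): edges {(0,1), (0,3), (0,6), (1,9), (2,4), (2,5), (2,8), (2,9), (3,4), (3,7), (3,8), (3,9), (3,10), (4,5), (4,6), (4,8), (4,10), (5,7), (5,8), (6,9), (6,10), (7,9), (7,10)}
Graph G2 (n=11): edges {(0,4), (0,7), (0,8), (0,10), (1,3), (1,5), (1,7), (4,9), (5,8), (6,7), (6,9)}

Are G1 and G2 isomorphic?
No, not isomorphic

The graphs are NOT isomorphic.

Connected components of G1: 1 component(s) with vertex sets [[0, 1, 2, 3, 4, 5, 6, 7, 8, 9, 10]], sizes [11].
Connected components of G2: 2 component(s) with vertex sets [[2], [0, 1, 3, 4, 5, 6, 7, 8, 9, 10]], sizes [1, 10].
The number of connected components (and the multiset of component sizes) is an isomorphism invariant — an isomorphism maps each component of G1 bijectively onto a component of G2. Since G1 has 1 component(s) and G2 has 2, they cannot be isomorphic.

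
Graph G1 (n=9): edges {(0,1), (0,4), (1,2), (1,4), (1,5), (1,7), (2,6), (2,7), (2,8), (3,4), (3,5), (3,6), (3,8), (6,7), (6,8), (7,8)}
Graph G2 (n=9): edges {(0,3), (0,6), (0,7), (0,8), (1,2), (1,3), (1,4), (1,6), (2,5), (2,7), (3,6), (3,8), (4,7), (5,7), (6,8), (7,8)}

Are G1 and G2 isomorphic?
Yes, isomorphic

The graphs are isomorphic.
One valid mapping φ: V(G1) → V(G2): 0→5, 1→7, 2→8, 3→1, 4→2, 5→4, 6→3, 7→0, 8→6

Verify φ preserves adjacency — for each edge of G1, its image is an edge of G2:
  (0,1) → (φ(0),φ(1)) = (5,7) ∈ E(G2) ✓
  (0,4) → (φ(0),φ(4)) = (2,5) ∈ E(G2) ✓
  (1,2) → (φ(1),φ(2)) = (7,8) ∈ E(G2) ✓
  (1,4) → (φ(1),φ(4)) = (2,7) ∈ E(G2) ✓
  (1,5) → (φ(1),φ(5)) = (4,7) ∈ E(G2) ✓
  (1,7) → (φ(1),φ(7)) = (0,7) ∈ E(G2) ✓
  (2,6) → (φ(2),φ(6)) = (3,8) ∈ E(G2) ✓
  (2,7) → (φ(2),φ(7)) = (0,8) ∈ E(G2) ✓
  (2,8) → (φ(2),φ(8)) = (6,8) ∈ E(G2) ✓
  (3,4) → (φ(3),φ(4)) = (1,2) ∈ E(G2) ✓
  (3,5) → (φ(3),φ(5)) = (1,4) ∈ E(G2) ✓
  (3,6) → (φ(3),φ(6)) = (1,3) ∈ E(G2) ✓
  (3,8) → (φ(3),φ(8)) = (1,6) ∈ E(G2) ✓
  (6,7) → (φ(6),φ(7)) = (0,3) ∈ E(G2) ✓
  (6,8) → (φ(6),φ(8)) = (3,6) ∈ E(G2) ✓
  (7,8) → (φ(7),φ(8)) = (0,6) ∈ E(G2) ✓
All 16 edges of G1 map to edges of G2, and |E(G1)| = |E(G2)| = 16, so φ is a bijection on edges as well as vertices. Hence G1 ≅ G2.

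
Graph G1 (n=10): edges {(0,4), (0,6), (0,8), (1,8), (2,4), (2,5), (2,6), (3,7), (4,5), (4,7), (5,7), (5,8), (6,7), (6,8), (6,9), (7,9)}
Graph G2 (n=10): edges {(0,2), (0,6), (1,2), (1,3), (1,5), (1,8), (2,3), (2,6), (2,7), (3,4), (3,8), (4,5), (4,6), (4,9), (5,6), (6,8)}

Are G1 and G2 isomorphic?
Yes, isomorphic

The graphs are isomorphic.
One valid mapping φ: V(G1) → V(G2): 0→5, 1→9, 2→8, 3→7, 4→1, 5→3, 6→6, 7→2, 8→4, 9→0

Verify φ preserves adjacency — for each edge of G1, its image is an edge of G2:
  (0,4) → (φ(0),φ(4)) = (1,5) ∈ E(G2) ✓
  (0,6) → (φ(0),φ(6)) = (5,6) ∈ E(G2) ✓
  (0,8) → (φ(0),φ(8)) = (4,5) ∈ E(G2) ✓
  (1,8) → (φ(1),φ(8)) = (4,9) ∈ E(G2) ✓
  (2,4) → (φ(2),φ(4)) = (1,8) ∈ E(G2) ✓
  (2,5) → (φ(2),φ(5)) = (3,8) ∈ E(G2) ✓
  (2,6) → (φ(2),φ(6)) = (6,8) ∈ E(G2) ✓
  (3,7) → (φ(3),φ(7)) = (2,7) ∈ E(G2) ✓
  (4,5) → (φ(4),φ(5)) = (1,3) ∈ E(G2) ✓
  (4,7) → (φ(4),φ(7)) = (1,2) ∈ E(G2) ✓
  (5,7) → (φ(5),φ(7)) = (2,3) ∈ E(G2) ✓
  (5,8) → (φ(5),φ(8)) = (3,4) ∈ E(G2) ✓
  (6,7) → (φ(6),φ(7)) = (2,6) ∈ E(G2) ✓
  (6,8) → (φ(6),φ(8)) = (4,6) ∈ E(G2) ✓
  (6,9) → (φ(6),φ(9)) = (0,6) ∈ E(G2) ✓
  (7,9) → (φ(7),φ(9)) = (0,2) ∈ E(G2) ✓
All 16 edges of G1 map to edges of G2, and |E(G1)| = |E(G2)| = 16, so φ is a bijection on edges as well as vertices. Hence G1 ≅ G2.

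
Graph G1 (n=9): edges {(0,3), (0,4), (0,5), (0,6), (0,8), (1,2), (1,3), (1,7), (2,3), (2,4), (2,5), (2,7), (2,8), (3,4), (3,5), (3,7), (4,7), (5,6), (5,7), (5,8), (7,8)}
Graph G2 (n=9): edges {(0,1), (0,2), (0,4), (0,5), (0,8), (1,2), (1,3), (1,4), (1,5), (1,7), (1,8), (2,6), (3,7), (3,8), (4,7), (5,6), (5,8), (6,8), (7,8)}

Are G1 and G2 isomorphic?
No, not isomorphic

The graphs are NOT isomorphic.

Degrees in G1: deg(0)=5, deg(1)=3, deg(2)=6, deg(3)=6, deg(4)=4, deg(5)=6, deg(6)=2, deg(7)=6, deg(8)=4.
Sorted degree sequence of G1: [6, 6, 6, 6, 5, 4, 4, 3, 2].
Degrees in G2: deg(0)=5, deg(1)=7, deg(2)=3, deg(3)=3, deg(4)=3, deg(5)=4, deg(6)=3, deg(7)=4, deg(8)=6.
Sorted degree sequence of G2: [7, 6, 5, 4, 4, 3, 3, 3, 3].
The (sorted) degree sequence is an isomorphism invariant, so since G1 and G2 have different degree sequences they cannot be isomorphic.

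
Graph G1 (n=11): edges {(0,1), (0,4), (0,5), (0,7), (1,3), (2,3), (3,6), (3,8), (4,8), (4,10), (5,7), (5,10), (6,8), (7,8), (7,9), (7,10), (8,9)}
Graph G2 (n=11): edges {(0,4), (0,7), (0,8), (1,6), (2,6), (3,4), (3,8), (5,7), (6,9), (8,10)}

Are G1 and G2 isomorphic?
No, not isomorphic

The graphs are NOT isomorphic.

Counting triangles (3-cliques): G1 has 4, G2 has 0.
Triangle count is an isomorphism invariant, so differing triangle counts rule out isomorphism.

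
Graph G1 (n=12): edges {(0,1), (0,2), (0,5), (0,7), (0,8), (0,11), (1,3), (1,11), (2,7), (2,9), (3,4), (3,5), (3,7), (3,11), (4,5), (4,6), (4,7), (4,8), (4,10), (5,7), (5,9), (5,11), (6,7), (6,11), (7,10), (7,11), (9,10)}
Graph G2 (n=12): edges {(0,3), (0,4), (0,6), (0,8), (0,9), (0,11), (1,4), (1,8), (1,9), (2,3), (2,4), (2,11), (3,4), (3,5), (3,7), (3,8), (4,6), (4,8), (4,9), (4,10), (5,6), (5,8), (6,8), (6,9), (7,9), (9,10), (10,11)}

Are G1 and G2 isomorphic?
Yes, isomorphic

The graphs are isomorphic.
One valid mapping φ: V(G1) → V(G2): 0→3, 1→5, 2→2, 3→6, 4→9, 5→0, 6→1, 7→4, 8→7, 9→11, 10→10, 11→8

Verify φ preserves adjacency — for each edge of G1, its image is an edge of G2:
  (0,1) → (φ(0),φ(1)) = (3,5) ∈ E(G2) ✓
  (0,2) → (φ(0),φ(2)) = (2,3) ∈ E(G2) ✓
  (0,5) → (φ(0),φ(5)) = (0,3) ∈ E(G2) ✓
  (0,7) → (φ(0),φ(7)) = (3,4) ∈ E(G2) ✓
  (0,8) → (φ(0),φ(8)) = (3,7) ∈ E(G2) ✓
  (0,11) → (φ(0),φ(11)) = (3,8) ∈ E(G2) ✓
  (1,3) → (φ(1),φ(3)) = (5,6) ∈ E(G2) ✓
  (1,11) → (φ(1),φ(11)) = (5,8) ∈ E(G2) ✓
  (2,7) → (φ(2),φ(7)) = (2,4) ∈ E(G2) ✓
  (2,9) → (φ(2),φ(9)) = (2,11) ∈ E(G2) ✓
  (3,4) → (φ(3),φ(4)) = (6,9) ∈ E(G2) ✓
  (3,5) → (φ(3),φ(5)) = (0,6) ∈ E(G2) ✓
  (3,7) → (φ(3),φ(7)) = (4,6) ∈ E(G2) ✓
  (3,11) → (φ(3),φ(11)) = (6,8) ∈ E(G2) ✓
  (4,5) → (φ(4),φ(5)) = (0,9) ∈ E(G2) ✓
  (4,6) → (φ(4),φ(6)) = (1,9) ∈ E(G2) ✓
  (4,7) → (φ(4),φ(7)) = (4,9) ∈ E(G2) ✓
  (4,8) → (φ(4),φ(8)) = (7,9) ∈ E(G2) ✓
  (4,10) → (φ(4),φ(10)) = (9,10) ∈ E(G2) ✓
  (5,7) → (φ(5),φ(7)) = (0,4) ∈ E(G2) ✓
  (5,9) → (φ(5),φ(9)) = (0,11) ∈ E(G2) ✓
  (5,11) → (φ(5),φ(11)) = (0,8) ∈ E(G2) ✓
  (6,7) → (φ(6),φ(7)) = (1,4) ∈ E(G2) ✓
  (6,11) → (φ(6),φ(11)) = (1,8) ∈ E(G2) ✓
  (7,10) → (φ(7),φ(10)) = (4,10) ∈ E(G2) ✓
  (7,11) → (φ(7),φ(11)) = (4,8) ∈ E(G2) ✓
  (9,10) → (φ(9),φ(10)) = (10,11) ∈ E(G2) ✓
All 27 edges of G1 map to edges of G2, and |E(G1)| = |E(G2)| = 27, so φ is a bijection on edges as well as vertices. Hence G1 ≅ G2.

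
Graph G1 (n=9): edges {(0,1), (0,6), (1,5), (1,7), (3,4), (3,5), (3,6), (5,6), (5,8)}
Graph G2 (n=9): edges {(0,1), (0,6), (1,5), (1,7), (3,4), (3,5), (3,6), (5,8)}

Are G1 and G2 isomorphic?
No, not isomorphic

The graphs are NOT isomorphic.

Counting edges: G1 has 9 edge(s); G2 has 8 edge(s).
Edge count is an isomorphism invariant (a bijection on vertices induces a bijection on edges), so differing edge counts rule out isomorphism.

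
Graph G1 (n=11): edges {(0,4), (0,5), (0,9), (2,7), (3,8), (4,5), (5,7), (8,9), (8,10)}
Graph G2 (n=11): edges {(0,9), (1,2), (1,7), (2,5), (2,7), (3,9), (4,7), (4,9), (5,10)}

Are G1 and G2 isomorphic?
Yes, isomorphic

The graphs are isomorphic.
One valid mapping φ: V(G1) → V(G2): 0→7, 1→6, 2→10, 3→0, 4→1, 5→2, 6→8, 7→5, 8→9, 9→4, 10→3

Verify φ preserves adjacency — for each edge of G1, its image is an edge of G2:
  (0,4) → (φ(0),φ(4)) = (1,7) ∈ E(G2) ✓
  (0,5) → (φ(0),φ(5)) = (2,7) ∈ E(G2) ✓
  (0,9) → (φ(0),φ(9)) = (4,7) ∈ E(G2) ✓
  (2,7) → (φ(2),φ(7)) = (5,10) ∈ E(G2) ✓
  (3,8) → (φ(3),φ(8)) = (0,9) ∈ E(G2) ✓
  (4,5) → (φ(4),φ(5)) = (1,2) ∈ E(G2) ✓
  (5,7) → (φ(5),φ(7)) = (2,5) ∈ E(G2) ✓
  (8,9) → (φ(8),φ(9)) = (4,9) ∈ E(G2) ✓
  (8,10) → (φ(8),φ(10)) = (3,9) ∈ E(G2) ✓
All 9 edges of G1 map to edges of G2, and |E(G1)| = |E(G2)| = 9, so φ is a bijection on edges as well as vertices. Hence G1 ≅ G2.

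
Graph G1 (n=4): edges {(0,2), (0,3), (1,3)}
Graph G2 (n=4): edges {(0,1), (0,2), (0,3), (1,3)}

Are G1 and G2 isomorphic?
No, not isomorphic

The graphs are NOT isomorphic.

Counting triangles (3-cliques): G1 has 0, G2 has 1.
Triangle count is an isomorphism invariant, so differing triangle counts rule out isomorphism.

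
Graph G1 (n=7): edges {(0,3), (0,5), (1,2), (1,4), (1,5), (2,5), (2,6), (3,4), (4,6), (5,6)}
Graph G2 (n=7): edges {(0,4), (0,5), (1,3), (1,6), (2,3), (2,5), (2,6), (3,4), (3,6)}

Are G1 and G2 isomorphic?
No, not isomorphic

The graphs are NOT isomorphic.

Degrees in G1: deg(0)=2, deg(1)=3, deg(2)=3, deg(3)=2, deg(4)=3, deg(5)=4, deg(6)=3.
Sorted degree sequence of G1: [4, 3, 3, 3, 3, 2, 2].
Degrees in G2: deg(0)=2, deg(1)=2, deg(2)=3, deg(3)=4, deg(4)=2, deg(5)=2, deg(6)=3.
Sorted degree sequence of G2: [4, 3, 3, 2, 2, 2, 2].
The (sorted) degree sequence is an isomorphism invariant, so since G1 and G2 have different degree sequences they cannot be isomorphic.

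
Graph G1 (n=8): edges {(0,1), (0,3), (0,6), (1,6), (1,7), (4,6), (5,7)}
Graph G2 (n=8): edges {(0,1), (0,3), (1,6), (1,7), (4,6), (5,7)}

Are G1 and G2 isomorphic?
No, not isomorphic

The graphs are NOT isomorphic.

Counting edges: G1 has 7 edge(s); G2 has 6 edge(s).
Edge count is an isomorphism invariant (a bijection on vertices induces a bijection on edges), so differing edge counts rule out isomorphism.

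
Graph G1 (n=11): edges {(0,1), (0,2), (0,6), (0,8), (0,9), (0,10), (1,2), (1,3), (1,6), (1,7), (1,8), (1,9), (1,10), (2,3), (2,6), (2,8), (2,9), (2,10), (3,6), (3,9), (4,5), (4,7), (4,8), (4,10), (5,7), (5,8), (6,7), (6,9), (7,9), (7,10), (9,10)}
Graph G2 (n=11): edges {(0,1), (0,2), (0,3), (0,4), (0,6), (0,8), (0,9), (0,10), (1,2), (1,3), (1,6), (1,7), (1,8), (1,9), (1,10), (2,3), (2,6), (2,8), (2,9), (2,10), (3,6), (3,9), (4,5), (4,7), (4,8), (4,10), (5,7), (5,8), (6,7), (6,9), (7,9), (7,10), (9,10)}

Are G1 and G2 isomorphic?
No, not isomorphic

The graphs are NOT isomorphic.

Counting edges: G1 has 31 edge(s); G2 has 33 edge(s).
Edge count is an isomorphism invariant (a bijection on vertices induces a bijection on edges), so differing edge counts rule out isomorphism.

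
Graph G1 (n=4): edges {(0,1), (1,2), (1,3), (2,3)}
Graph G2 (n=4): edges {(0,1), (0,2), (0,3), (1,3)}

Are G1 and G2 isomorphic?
Yes, isomorphic

The graphs are isomorphic.
One valid mapping φ: V(G1) → V(G2): 0→2, 1→0, 2→1, 3→3

Verify φ preserves adjacency — for each edge of G1, its image is an edge of G2:
  (0,1) → (φ(0),φ(1)) = (0,2) ∈ E(G2) ✓
  (1,2) → (φ(1),φ(2)) = (0,1) ∈ E(G2) ✓
  (1,3) → (φ(1),φ(3)) = (0,3) ∈ E(G2) ✓
  (2,3) → (φ(2),φ(3)) = (1,3) ∈ E(G2) ✓
All 4 edges of G1 map to edges of G2, and |E(G1)| = |E(G2)| = 4, so φ is a bijection on edges as well as vertices. Hence G1 ≅ G2.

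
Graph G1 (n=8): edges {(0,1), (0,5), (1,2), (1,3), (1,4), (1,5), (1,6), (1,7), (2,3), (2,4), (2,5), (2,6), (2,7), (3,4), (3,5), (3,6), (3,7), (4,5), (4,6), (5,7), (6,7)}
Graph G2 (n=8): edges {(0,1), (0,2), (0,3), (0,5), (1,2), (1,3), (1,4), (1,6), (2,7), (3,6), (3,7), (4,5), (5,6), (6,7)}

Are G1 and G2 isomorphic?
No, not isomorphic

The graphs are NOT isomorphic.

Counting triangles (3-cliques): G1 has 26, G2 has 4.
Triangle count is an isomorphism invariant, so differing triangle counts rule out isomorphism.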